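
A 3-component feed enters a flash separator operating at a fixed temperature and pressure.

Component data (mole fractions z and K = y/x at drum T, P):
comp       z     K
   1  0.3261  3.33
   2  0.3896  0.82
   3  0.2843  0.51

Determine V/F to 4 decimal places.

Material balance + equilibrium reduce to Σ zᵢ(Kᵢ−1)/(1+V/F(Kᵢ−1)) = 0.
g(0) = ΣzᵢKᵢ − 1 = 0.5504 and g(1) = 1 − Σzᵢ/Kᵢ = -0.1305, so a root lies in (0, 1).
Newton iteration, V/F⁰ = 0.5:
  V/F = 0.5000: g = 0.08938, g' = -0.5127 → V/F = 0.6743
  V/F = 0.6743: g = 0.00764, g' = -0.4364 → V/F = 0.6918
  V/F = 0.6918: g = 0.00004, g' = -0.4322 → V/F = 0.6919
Converged at V/F = 0.6919.

V/F = 0.6919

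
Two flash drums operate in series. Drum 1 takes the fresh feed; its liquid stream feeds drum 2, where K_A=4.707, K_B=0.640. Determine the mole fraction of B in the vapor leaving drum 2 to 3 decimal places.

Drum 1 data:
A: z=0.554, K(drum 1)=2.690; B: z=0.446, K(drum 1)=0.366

y_B (drum 2) = 0.583

Drum 1:
Material balance + equilibrium reduce to Σ zᵢ(Kᵢ−1)/(1+ψ₁(Kᵢ−1)) = 0.
g(0) = ΣzᵢKᵢ − 1 = 0.653 and g(1) = 1 − Σzᵢ/Kᵢ = -0.425, so a root lies in (0, 1).
Newton iteration, ψ₁⁰ = 0.5:
  ψ₁ = 0.500: g = 0.0935, g' = -0.849 → ψ₁ = 0.610
Converged at ψ₁ = 0.610.
Drum-1 compositions:
  A: x = 0.273, y = 0.734
  B: x = 0.727, y = 0.266
Drum-2 feed = drum-1 liquid: z₂ = (0.2728, 0.7272).
Drum 2:
Newton iteration, ψ₂⁰ = 0.5:
  ψ₂ = 0.500: g = 0.0351, g' = -0.601 → ψ₂ = 0.559
  ψ₂ = 0.559: g = 0.0017, g' = -0.545 → ψ₂ = 0.562
Converged at ψ₂ = 0.562.
  A: x = 0.089, y = 0.417
  B: x = 0.911, y = 0.583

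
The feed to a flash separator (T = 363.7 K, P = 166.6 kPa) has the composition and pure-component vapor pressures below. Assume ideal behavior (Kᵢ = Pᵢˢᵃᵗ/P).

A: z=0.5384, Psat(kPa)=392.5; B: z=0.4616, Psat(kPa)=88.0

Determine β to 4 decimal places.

β = 0.8008

Raoult's law: Kᵢ = Pᵢˢᵃᵗ/P = Pᵢˢᵃᵗ/166.6.
  K_A = 392.5/166.6 = 2.355942, K_B = 88.0/166.6 = 0.528211
Material balance + equilibrium reduce to Σ zᵢ(Kᵢ−1)/(1+β(Kᵢ−1)) = 0.
Feasibility: ΣzᵢKᵢ = 1.5123, Σzᵢ/Kᵢ = 1.1024 — both > 1, two phases present.
Binary case is linear: z₁(K₁−1)(1+β(K₂−1)) + z₂(K₂−1)(1+β(K₁−1)) = 0
⇒ β = [z₁(K₁−1)+z₂(K₂−1)] / [−(K₁−1)(K₂−1)] = 0.51226/0.63972 = 0.8008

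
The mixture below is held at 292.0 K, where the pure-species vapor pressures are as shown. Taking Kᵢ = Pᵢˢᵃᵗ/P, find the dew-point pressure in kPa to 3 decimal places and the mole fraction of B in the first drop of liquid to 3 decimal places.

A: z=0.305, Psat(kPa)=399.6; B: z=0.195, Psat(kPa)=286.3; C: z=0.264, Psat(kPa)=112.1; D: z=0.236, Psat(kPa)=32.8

At the dew point ψ → 1, so Σzᵢ/Kᵢ = 1 with Kᵢ = Pᵢˢᵃᵗ/P ⇒ 1/P = Σzᵢ/Pᵢˢᵃᵗ.
1/P = 0.305/399.6 + 0.195/286.3 + 0.264/112.1 + 0.236/32.8 = 0.010995 ⇒ P = 90.954 kPa
xᵢ = zᵢP/Pᵢˢᵃᵗ ⇒ x_B = 0.195·90.954/286.3 = 0.062

Pdew = 90.954 kPa, x_B = 0.062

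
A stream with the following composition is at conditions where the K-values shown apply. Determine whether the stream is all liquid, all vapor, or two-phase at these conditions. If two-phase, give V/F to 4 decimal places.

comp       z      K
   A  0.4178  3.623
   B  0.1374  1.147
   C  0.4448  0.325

two-phase, V/F = 0.5398

ΣzᵢKᵢ = 1.8158; Σzᵢ/Kᵢ = 1.6037.
Both exceed 1, so a two-phase solution exists.
Iterate (Newton) starting at ψ = 0.6:
  ψ = 0.6000: g = -0.06026, g' = -1.0089 → ψ = 0.5403
  ψ = 0.5403: g = -0.00049, g' = -0.9966 → ψ = 0.5398
Converged at ψ = 0.5398.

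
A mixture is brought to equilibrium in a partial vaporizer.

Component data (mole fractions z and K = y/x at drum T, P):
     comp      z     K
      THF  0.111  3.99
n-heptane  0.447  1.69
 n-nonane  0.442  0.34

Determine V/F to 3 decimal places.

V/F = 0.395

Material balance + equilibrium reduce to Σ zᵢ(Kᵢ−1)/(1+V/F(Kᵢ−1)) = 0.
Feasibility: ΣzᵢKᵢ = 1.349, Σzᵢ/Kᵢ = 1.592 — both > 1, two phases present.
Newton iteration, V/F⁰ = 0.39:
  V/F = 0.390: g = 0.0034, g' = -0.693 → V/F = 0.395
Converged at V/F = 0.395.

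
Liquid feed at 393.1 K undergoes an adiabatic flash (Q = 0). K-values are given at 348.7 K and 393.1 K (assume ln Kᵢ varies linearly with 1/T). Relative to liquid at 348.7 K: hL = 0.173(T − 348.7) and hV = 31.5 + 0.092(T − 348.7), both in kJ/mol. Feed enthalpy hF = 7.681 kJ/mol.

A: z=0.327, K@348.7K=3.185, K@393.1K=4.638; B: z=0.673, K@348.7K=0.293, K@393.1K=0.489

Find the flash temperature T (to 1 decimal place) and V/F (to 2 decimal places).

T = 356.4 K, V/F = 0.21

Adiabatic flash: solve Rachford–Rice at each trial T, then check hF = ψ·hV(T) + (1−ψ)·hL(T).
  T = 348.7 K: K = (3.185, 0.293), RR gives ψ = 0.155, H_out = 4.867 kJ/mol
  T = 393.1 K: K = (4.638, 0.489), RR gives ψ = 0.455, H_out = 20.375 kJ/mol
  T = 370.9 K: K = (3.887, 0.384), RR gives ψ = 0.298, H_out = 12.693 kJ/mol
  T = 359.8 K: K = (3.529, 0.337), RR gives ψ = 0.227, H_out = 8.871 kJ/mol
  T = 354.2 K: K = (3.354, 0.314), RR gives ψ = 0.191, H_out = 6.884 kJ/mol
  T = 357.0 K: K = (3.441, 0.326), RR gives ψ = 0.209, H_out = 7.884 kJ/mol
  T = 355.6 K: K = (3.397, 0.320), RR gives ψ = 0.200, H_out = 7.386 kJ/mol
Linear interpolation between T = 355.6 (H_out = 7.386) and T = 357.0 (H_out = 7.884) on hF = 7.681 gives T ≈ 356.4 K, at which ψ = 0.21.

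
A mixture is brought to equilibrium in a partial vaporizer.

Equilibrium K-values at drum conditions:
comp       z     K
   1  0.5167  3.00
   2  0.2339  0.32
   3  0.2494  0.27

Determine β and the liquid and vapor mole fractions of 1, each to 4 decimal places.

β = 0.4899, x_1 = 0.2610, y_1 = 0.7829

Iterate (Newton) starting at β = 0.59:
  β = 0.5900: g = -0.11138, g' = -1.1466 → β = 0.4929
  β = 0.4929: g = -0.00319, g' = -1.0931 → β = 0.4899
Converged at β = 0.4899.
Compositions from xᵢ = zᵢ/(1+β(Kᵢ−1)), yᵢ = Kᵢxᵢ:
  1: x = 0.2610, y = 0.7829
  2: x = 0.3508, y = 0.1122
  3: x = 0.3883, y = 0.1048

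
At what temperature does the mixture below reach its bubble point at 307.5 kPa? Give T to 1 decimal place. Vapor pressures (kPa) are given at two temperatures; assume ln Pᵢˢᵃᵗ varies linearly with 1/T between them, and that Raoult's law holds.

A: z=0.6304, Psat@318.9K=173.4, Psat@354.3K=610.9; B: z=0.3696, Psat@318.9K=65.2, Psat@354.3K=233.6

T = 341.5 K

Bubble-point temperature: ΣzᵢPᵢˢᵃᵗ(T) = P. Interpolate ln Pᵢˢᵃᵗ = aᵢ + bᵢ/T.
  T = 318.9 K: ΣzᵢPᵢˢᵃᵗ = 133.41 kPa
  T = 354.3 K: ΣzᵢPᵢˢᵃᵗ = 471.45 kPa
  T = 336.6 K: ΣzᵢPᵢˢᵃᵗ = 259.25 kPa
  T = 345.5 K: ΣzᵢPᵢˢᵃᵗ = 352.89 kPa
  T = 341.1 K: ΣzᵢPᵢˢᵃᵗ = 303.60 kPa
  T = 343.3 K: ΣzᵢPᵢˢᵃᵗ = 327.48 kPa
Interpolating between 341.1 K and 343.3 K gives T ≈ 341.5 K.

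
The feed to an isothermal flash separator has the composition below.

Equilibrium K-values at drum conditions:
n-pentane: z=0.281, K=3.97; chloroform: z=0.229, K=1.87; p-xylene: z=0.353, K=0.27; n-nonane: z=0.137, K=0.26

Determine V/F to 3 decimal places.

V/F = 0.419

Rachford–Rice: g(V/F) = Σ zᵢ(Kᵢ−1)/(1+V/F(Kᵢ−1)) = 0.
Check two-phase: ΣzᵢKᵢ = 1.675 > 1 and Σzᵢ/Kᵢ = 2.028 > 1, so g(0) = 0.675 > 0 and g(1) = -1.028 < 0.
Newton–Raphson from V/F = 0.37:
  V/F = 0.370: g = 0.0557, g' = -1.157 → V/F = 0.418
  V/F = 0.418: g = 0.0007, g' = -1.133 → V/F = 0.419
Converged at V/F = 0.419.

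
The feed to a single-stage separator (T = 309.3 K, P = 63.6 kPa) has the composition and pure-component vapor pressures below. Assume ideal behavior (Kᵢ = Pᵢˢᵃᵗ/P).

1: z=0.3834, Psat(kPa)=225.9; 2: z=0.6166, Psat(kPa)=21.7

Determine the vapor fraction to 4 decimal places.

ψ = 0.3403

Raoult's law: Kᵢ = Pᵢˢᵃᵗ/P = Pᵢˢᵃᵗ/63.6.
  K_1 = 225.9/63.6 = 3.551887, K_2 = 21.7/63.6 = 0.341195
Material balance + equilibrium reduce to Σ zᵢ(Kᵢ−1)/(1+ψ(Kᵢ−1)) = 0.
Check two-phase: ΣzᵢKᵢ = 1.5722 > 1 and Σzᵢ/Kᵢ = 1.9151 > 1, so g(0) = 0.5722 > 0 and g(1) = -0.9151 < 0.
Binary case is linear: z₁(K₁−1)(1+ψ(K₂−1)) + z₂(K₂−1)(1+ψ(K₁−1)) = 0
⇒ ψ = [z₁(K₁−1)+z₂(K₂−1)] / [−(K₁−1)(K₂−1)] = 0.57217/1.68120 = 0.3403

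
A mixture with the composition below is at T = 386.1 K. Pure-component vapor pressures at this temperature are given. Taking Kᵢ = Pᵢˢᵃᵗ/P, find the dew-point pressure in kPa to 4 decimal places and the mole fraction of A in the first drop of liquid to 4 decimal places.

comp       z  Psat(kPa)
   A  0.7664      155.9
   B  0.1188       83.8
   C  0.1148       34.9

At the dew point ψ → 1, so Σzᵢ/Kᵢ = 1 with Kᵢ = Pᵢˢᵃᵗ/P ⇒ 1/P = Σzᵢ/Pᵢˢᵃᵗ.
1/P = 0.7664/155.9 + 0.1188/83.8 + 0.1148/34.9 = 0.0096230 ⇒ P = 103.9174 kPa
xᵢ = zᵢP/Pᵢˢᵃᵗ ⇒ x_A = 0.7664·103.9174/155.9 = 0.5109

Pdew = 103.9174 kPa, x_A = 0.5109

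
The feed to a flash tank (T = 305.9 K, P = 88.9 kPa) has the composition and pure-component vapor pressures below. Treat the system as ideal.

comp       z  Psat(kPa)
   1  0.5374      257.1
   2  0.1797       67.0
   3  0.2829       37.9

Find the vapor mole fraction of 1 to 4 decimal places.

y_1 = 0.5849

Raoult's law: Kᵢ = Pᵢˢᵃᵗ/P = Pᵢˢᵃᵗ/88.9.
  K_1 = 257.1/88.9 = 2.892013, K_2 = 67.0/88.9 = 0.753656, K_3 = 37.9/88.9 = 0.426322
Material balance + equilibrium reduce to Σ zᵢ(Kᵢ−1)/(1+V/F(Kᵢ−1)) = 0.
Feasibility: ΣzᵢKᵢ = 1.8102, Σzᵢ/Kᵢ = 1.0878 — both > 1, two phases present.
Iterate (Newton) starting at V/F = 0.5:
  V/F = 0.5000: g = 0.24443, g' = -0.7052 → V/F = 0.8466
  V/F = 0.8466: g = 0.01932, g' = -0.6536 → V/F = 0.8762
  V/F = 0.8762: g = -0.00018, g' = -0.6665 → V/F = 0.8759
Converged at V/F = 0.8759.
Compositions from xᵢ = zᵢ/(1+V/F(Kᵢ−1)), yᵢ = Kᵢxᵢ:
  1: x = 0.2022, y = 0.5849
  2: x = 0.2291, y = 0.1727
  3: x = 0.5686, y = 0.2424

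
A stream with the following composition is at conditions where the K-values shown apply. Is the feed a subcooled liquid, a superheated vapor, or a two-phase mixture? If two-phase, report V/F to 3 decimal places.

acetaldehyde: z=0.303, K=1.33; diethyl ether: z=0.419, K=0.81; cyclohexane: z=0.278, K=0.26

ΣzᵢKᵢ = 0.815; Σzᵢ/Kᵢ = 1.814.
Since ΣzᵢKᵢ < 1 the mixture is below its bubble point — single liquid phase.

subcooled liquid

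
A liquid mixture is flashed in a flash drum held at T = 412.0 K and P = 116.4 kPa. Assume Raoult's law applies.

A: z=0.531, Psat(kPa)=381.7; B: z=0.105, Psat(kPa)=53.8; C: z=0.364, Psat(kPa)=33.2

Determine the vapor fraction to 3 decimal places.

ψ = 0.575

Raoult's law: Kᵢ = Pᵢˢᵃᵗ/P = Pᵢˢᵃᵗ/116.4.
  K_A = 381.7/116.4 = 3.27921, K_B = 53.8/116.4 = 0.46220, K_C = 33.2/116.4 = 0.28522
Let ψ = V/F and solve Σ zᵢ(Kᵢ−1)/(1+ψ(Kᵢ−1)) = 0.
Feasibility: ΣzᵢKᵢ = 1.894, Σzᵢ/Kᵢ = 1.665 — both > 1, two phases present.
Newton–Raphson from ψ = 0.57:
  ψ = 0.570: g = 0.0059, g' = -1.115 → ψ = 0.575
Converged at ψ = 0.575.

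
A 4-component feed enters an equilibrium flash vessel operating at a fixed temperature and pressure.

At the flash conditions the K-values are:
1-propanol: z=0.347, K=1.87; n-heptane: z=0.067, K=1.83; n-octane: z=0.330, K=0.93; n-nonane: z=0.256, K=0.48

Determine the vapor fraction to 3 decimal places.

Material balance + equilibrium reduce to Σ zᵢ(Kᵢ−1)/(1+ψ(Kᵢ−1)) = 0.
Feasibility: ΣzᵢKᵢ = 1.201, Σzᵢ/Kᵢ = 1.110 — both > 1, two phases present.
Newton iteration, ψ⁰ = 0.5:
  ψ = 0.500: g = 0.0458, g' = -0.279 → ψ = 0.664
  ψ = 0.664: g = -0.0005, g' = -0.288 → ψ = 0.663
Converged at ψ = 0.663.

ψ = 0.663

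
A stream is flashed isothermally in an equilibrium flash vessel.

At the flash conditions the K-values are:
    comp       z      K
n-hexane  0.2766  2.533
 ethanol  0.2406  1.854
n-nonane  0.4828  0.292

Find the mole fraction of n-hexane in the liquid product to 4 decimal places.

x_n-hexane = 0.1846

Rachford–Rice: g(ψ) = Σ zᵢ(Kᵢ−1)/(1+ψ(Kᵢ−1)) = 0.
Feasibility: ΣzᵢKᵢ = 1.2877, Σzᵢ/Kᵢ = 1.8924 — both > 1, two phases present.
Newton–Raphson from ψ = 0.46:
  ψ = 0.4600: g = -0.11072, g' = -0.8462 → ψ = 0.3292
  ψ = 0.3292: g = -0.00348, g' = -0.8055 → ψ = 0.3248
Converged at ψ = 0.3248.
Compositions from xᵢ = zᵢ/(1+ψ(Kᵢ−1)), yᵢ = Kᵢxᵢ:
  n-hexane: x = 0.1846, y = 0.4677
  ethanol: x = 0.1883, y = 0.3492
  n-nonane: x = 0.6270, y = 0.1831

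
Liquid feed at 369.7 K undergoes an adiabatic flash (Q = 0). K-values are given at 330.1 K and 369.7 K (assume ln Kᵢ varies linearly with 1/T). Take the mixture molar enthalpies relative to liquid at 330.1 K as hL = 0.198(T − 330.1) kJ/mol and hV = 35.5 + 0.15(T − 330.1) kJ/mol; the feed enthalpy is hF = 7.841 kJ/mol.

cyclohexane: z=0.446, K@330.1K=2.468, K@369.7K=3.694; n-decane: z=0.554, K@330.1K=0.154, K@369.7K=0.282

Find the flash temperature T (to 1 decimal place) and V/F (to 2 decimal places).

Adiabatic flash: solve Rachford–Rice at each trial T, then check hF = ψ·hV(T) + (1−ψ)·hL(T).
  T = 330.1 K: K = (2.468, 0.154), RR gives ψ = 0.150, H_out = 5.318 kJ/mol
  T = 369.7 K: K = (3.694, 0.282), RR gives ψ = 0.416, H_out = 21.802 kJ/mol
  T = 349.9 K: K = (3.054, 0.212), RR gives ψ = 0.296, H_out = 14.157 kJ/mol
  T = 340.0 K: K = (2.754, 0.182), RR gives ψ = 0.229, H_out = 9.983 kJ/mol
  T = 335.1 K: K = (2.611, 0.168), RR gives ψ = 0.192, H_out = 7.753 kJ/mol
  T = 337.6 K: K = (2.683, 0.175), RR gives ψ = 0.211, H_out = 8.907 kJ/mol
  T = 336.4 K: K = (2.648, 0.171), RR gives ψ = 0.202, H_out = 8.358 kJ/mol
Linear interpolation between T = 335.1 (H_out = 7.753) and T = 336.4 (H_out = 8.358) on hF = 7.841 gives T ≈ 335.3 K, at which ψ = 0.19.

T = 335.3 K, V/F = 0.19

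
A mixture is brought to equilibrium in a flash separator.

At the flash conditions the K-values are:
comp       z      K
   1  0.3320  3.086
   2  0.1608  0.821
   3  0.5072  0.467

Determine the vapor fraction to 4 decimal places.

Newton iteration, ψ⁰ = 0.5:
  ψ = 0.5000: g = -0.06118, g' = -0.6202 → ψ = 0.4013
  ψ = 0.4013: g = 0.00205, g' = -0.6672 → ψ = 0.4044
Converged at ψ = 0.4044.

ψ = 0.4044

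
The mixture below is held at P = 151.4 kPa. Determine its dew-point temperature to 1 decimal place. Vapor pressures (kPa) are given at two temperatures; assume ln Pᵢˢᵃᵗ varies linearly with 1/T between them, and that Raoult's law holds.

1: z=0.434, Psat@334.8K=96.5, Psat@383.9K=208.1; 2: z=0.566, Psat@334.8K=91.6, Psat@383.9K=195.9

Dew-point temperature: Σzᵢ·P/Pᵢˢᵃᵗ(T) = 1. Interpolate ln Pᵢˢᵃᵗ = aᵢ + bᵢ/T.
  T = 334.8 K: ΣzᵢP/Pᵢˢᵃᵗ = 1.6164
  T = 383.9 K: ΣzᵢP/Pᵢˢᵃᵗ = 0.7532
  T = 359.4 K: ΣzᵢP/Pᵢˢᵃᵗ = 1.0741
  T = 371.6 K: ΣzᵢP/Pᵢˢᵃᵗ = 0.8949
  T = 365.5 K: ΣzᵢP/Pᵢˢᵃᵗ = 0.9789
  T = 362.4 K: ΣzᵢP/Pᵢˢᵃᵗ = 1.0258
  T = 363.9 K: ΣzᵢP/Pᵢˢᵃᵗ = 1.0027
Interpolating between 363.9 K and 365.5 K gives T ≈ 364.1 K.

T = 364.1 K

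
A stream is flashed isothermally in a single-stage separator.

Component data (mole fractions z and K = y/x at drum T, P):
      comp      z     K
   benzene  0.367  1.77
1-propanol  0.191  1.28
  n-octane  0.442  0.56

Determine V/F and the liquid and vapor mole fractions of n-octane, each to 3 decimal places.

Material balance + equilibrium reduce to Σ zᵢ(Kᵢ−1)/(1+V/F(Kᵢ−1)) = 0.
Feasibility: ΣzᵢKᵢ = 1.142, Σzᵢ/Kᵢ = 1.146 — both > 1, two phases present.
Iterate (Newton) starting at V/F = 0.5:
  V/F = 0.500: g = 0.0016, g' = -0.266 → V/F = 0.506
Converged at V/F = 0.506.
Compositions from xᵢ = zᵢ/(1+V/F(Kᵢ−1)), yᵢ = Kᵢxᵢ:
  benzene: x = 0.264, y = 0.467
  1-propanol: x = 0.167, y = 0.214
  n-octane: x = 0.569, y = 0.318

V/F = 0.506, x_n-octane = 0.569, y_n-octane = 0.318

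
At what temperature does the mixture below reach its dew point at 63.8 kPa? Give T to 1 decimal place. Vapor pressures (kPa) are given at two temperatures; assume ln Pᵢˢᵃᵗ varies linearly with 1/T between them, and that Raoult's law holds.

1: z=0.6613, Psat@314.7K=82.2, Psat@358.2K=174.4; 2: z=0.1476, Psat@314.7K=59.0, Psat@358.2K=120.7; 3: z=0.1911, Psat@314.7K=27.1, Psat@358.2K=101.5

T = 319.3 K

Dew-point temperature: Σzᵢ·P/Pᵢˢᵃᵗ(T) = 1. Interpolate ln Pᵢˢᵃᵗ = aᵢ + bᵢ/T.
  T = 314.7 K: ΣzᵢP/Pᵢˢᵃᵗ = 1.1228
  T = 358.2 K: ΣzᵢP/Pᵢˢᵃᵗ = 0.4401
  T = 336.4 K: ΣzᵢP/Pᵢˢᵃᵗ = 0.6764
  T = 325.5 K: ΣzᵢP/Pᵢˢᵃᵗ = 0.8628
  T = 320.1 K: ΣzᵢP/Pᵢˢᵃᵗ = 0.9813
  T = 317.4 K: ΣzᵢP/Pᵢˢᵃᵗ = 1.0489
  T = 318.8 K: ΣzᵢP/Pᵢˢᵃᵗ = 1.0131
Interpolating between 318.8 K and 320.1 K gives T ≈ 319.3 K.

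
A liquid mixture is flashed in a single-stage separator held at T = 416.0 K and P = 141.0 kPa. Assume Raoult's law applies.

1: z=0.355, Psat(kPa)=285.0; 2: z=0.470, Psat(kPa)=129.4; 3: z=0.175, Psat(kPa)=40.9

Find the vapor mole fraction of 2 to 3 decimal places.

y_2 = 0.451

Raoult's law: Kᵢ = Pᵢˢᵃᵗ/P = Pᵢˢᵃᵗ/141.0.
  K_1 = 285.0/141.0 = 2.02128, K_2 = 129.4/141.0 = 0.91773, K_3 = 40.9/141.0 = 0.29007
Let ψ = V/F and solve Σ zᵢ(Kᵢ−1)/(1+ψ(Kᵢ−1)) = 0.
Feasibility: ΣzᵢKᵢ = 1.200, Σzᵢ/Kᵢ = 1.291 — both > 1, two phases present.
Newton–Raphson from ψ = 0.5:
  ψ = 0.500: g = 0.0071, g' = -0.378 → ψ = 0.519
Converged at ψ = 0.519.
Compositions from xᵢ = zᵢ/(1+ψ(Kᵢ−1)), yᵢ = Kᵢxᵢ:
  1: x = 0.232, y = 0.469
  2: x = 0.491, y = 0.451
  3: x = 0.277, y = 0.080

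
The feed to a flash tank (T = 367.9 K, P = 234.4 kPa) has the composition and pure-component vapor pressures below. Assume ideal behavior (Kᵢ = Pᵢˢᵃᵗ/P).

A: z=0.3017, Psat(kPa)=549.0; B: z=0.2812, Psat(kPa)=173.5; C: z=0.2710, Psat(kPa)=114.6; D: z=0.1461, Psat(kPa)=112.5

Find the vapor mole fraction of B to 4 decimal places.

Raoult's law: Kᵢ = Pᵢˢᵃᵗ/P = Pᵢˢᵃᵗ/234.4.
  K_A = 549.0/234.4 = 2.342150, K_B = 173.5/234.4 = 0.740188, K_C = 114.6/234.4 = 0.488908, K_D = 112.5/234.4 = 0.479949
Newton iteration, V/F⁰ = 0.36:
  V/F = 0.3600: g = -0.07080, g' = -0.4363 → V/F = 0.1977
  V/F = 0.1977: g = 0.00423, g' = -0.4972 → V/F = 0.2062
  V/F = 0.2062: g = 0.00002, g' = -0.4926 → V/F = 0.2063
Converged at V/F = 0.2063.
Compositions from xᵢ = zᵢ/(1+V/F(Kᵢ−1)), yᵢ = Kᵢxᵢ:
  A: x = 0.2363, y = 0.5534
  B: x = 0.2971, y = 0.2199
  C: x = 0.3029, y = 0.1481
  D: x = 0.1637, y = 0.0785

y_B = 0.2199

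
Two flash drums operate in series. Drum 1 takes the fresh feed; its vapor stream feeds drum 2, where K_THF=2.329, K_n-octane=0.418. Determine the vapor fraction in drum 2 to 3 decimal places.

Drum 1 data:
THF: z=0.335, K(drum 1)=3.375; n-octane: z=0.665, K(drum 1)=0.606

V/F (drum 2) = 0.434

Drum 1:
Newton iteration, ψ₁⁰ = 0.7:
  ψ₁ = 0.700: g = -0.0630, g' = -0.463 → ψ₁ = 0.564
  ψ₁ = 0.564: g = 0.0032, g' = -0.516 → ψ₁ = 0.570
Converged at ψ₁ = 0.570.
Drum-1 compositions:
  THF: x = 0.142, y = 0.480
  n-octane: x = 0.858, y = 0.520
Drum-2 feed = drum-1 vapor: z₂ = (0.4802, 0.5198).
Drum 2:
Let ψ₂ = V/F and solve Σ zᵢ(Kᵢ−1)/(1+ψ₂(Kᵢ−1)) = 0.
Check two-phase: ΣzᵢKᵢ = 1.336 > 1 and Σzᵢ/Kᵢ = 1.450 > 1, so g(0) = 0.336 > 0 and g(1) = -0.450 < 0.
Iterate (Newton) starting at ψ₂ = 0.5:
  ψ₂ = 0.500: g = -0.0432, g' = -0.656 → ψ₂ = 0.434
Converged at ψ₂ = 0.434.
  THF: x = 0.305, y = 0.709
  n-octane: x = 0.695, y = 0.291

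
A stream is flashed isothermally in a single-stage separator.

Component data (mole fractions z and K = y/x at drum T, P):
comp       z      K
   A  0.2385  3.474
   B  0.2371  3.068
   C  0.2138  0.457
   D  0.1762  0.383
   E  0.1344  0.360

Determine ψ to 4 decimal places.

ψ = 0.5685

Rachford–Rice: g(ψ) = Σ zᵢ(Kᵢ−1)/(1+ψ(Kᵢ−1)) = 0.
Check two-phase: ΣzᵢKᵢ = 1.7695 > 1 and Σzᵢ/Kᵢ = 1.4472 > 1, so g(0) = 0.7695 > 0 and g(1) = -0.4472 < 0.
Iterate (Newton) starting at ψ = 0.69:
  ψ = 0.6900: g = -0.10900, g' = -0.9125 → ψ = 0.5705
  ψ = 0.5705: g = -0.00187, g' = -0.8931 → ψ = 0.5685
Converged at ψ = 0.5685.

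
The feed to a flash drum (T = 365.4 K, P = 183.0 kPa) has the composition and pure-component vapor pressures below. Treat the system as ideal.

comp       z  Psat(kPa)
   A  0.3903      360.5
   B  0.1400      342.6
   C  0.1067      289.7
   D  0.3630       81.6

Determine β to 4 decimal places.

Raoult's law: Kᵢ = Pᵢˢᵃᵗ/P = Pᵢˢᵃᵗ/183.0.
  K_A = 360.5/183.0 = 1.969945, K_B = 342.6/183.0 = 1.872131, K_C = 289.7/183.0 = 1.583060, K_D = 81.6/183.0 = 0.445902
Let β = V/F and solve Σ zᵢ(Kᵢ−1)/(1+β(Kᵢ−1)) = 0.
Check two-phase: ΣzᵢKᵢ = 1.3617 > 1 and Σzᵢ/Kᵢ = 1.1544 > 1, so g(0) = 0.3617 > 0 and g(1) = -0.1544 < 0.
Iterate (Newton) starting at β = 0.5:
  β = 0.5000: g = 0.10991, g' = -0.4531 → β = 0.7426
  β = 0.7426: g = -0.00416, g' = -0.5027 → β = 0.7343
Converged at β = 0.7343.

β = 0.7343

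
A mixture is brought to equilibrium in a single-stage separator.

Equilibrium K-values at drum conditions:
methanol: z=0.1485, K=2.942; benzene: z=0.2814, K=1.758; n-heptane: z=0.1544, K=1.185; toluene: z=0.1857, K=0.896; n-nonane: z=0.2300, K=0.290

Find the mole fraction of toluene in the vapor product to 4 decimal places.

y_toluene = 0.1775

Rachford–Rice: g(ψ) = Σ zᵢ(Kᵢ−1)/(1+ψ(Kᵢ−1)) = 0.
Check two-phase: ΣzᵢKᵢ = 1.3476 > 1 and Σzᵢ/Kᵢ = 1.3412 > 1, so g(0) = 0.3476 > 0 and g(1) = -0.3412 < 0.
Newton–Raphson from ψ = 0.5:
  ψ = 0.5000: g = 0.05359, g' = -0.5145 → ψ = 0.6041
  ψ = 0.6041: g = -0.00188, g' = -0.5567 → ψ = 0.6008
Converged at ψ = 0.6008.
Compositions from xᵢ = zᵢ/(1+ψ(Kᵢ−1)), yᵢ = Kᵢxᵢ:
  methanol: x = 0.0685, y = 0.2016
  benzene: x = 0.1934, y = 0.3399
  n-heptane: x = 0.1390, y = 0.1647
  toluene: x = 0.1981, y = 0.1775
  n-nonane: x = 0.4011, y = 0.1163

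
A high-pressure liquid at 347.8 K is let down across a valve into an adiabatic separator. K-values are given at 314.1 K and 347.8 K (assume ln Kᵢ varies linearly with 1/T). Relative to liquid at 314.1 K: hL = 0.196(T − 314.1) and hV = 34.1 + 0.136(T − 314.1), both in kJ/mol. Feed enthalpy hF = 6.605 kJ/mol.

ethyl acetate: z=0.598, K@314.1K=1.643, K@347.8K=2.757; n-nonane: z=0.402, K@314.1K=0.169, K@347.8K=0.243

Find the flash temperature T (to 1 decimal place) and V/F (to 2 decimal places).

Adiabatic flash: solve Rachford–Rice at each trial T, then check hF = ψ·hV(T) + (1−ψ)·hL(T).
  T = 314.1 K: K = (1.643, 0.169), RR gives ψ = 0.094, H_out = 3.220 kJ/mol
  T = 347.8 K: K = (2.757, 0.243), RR gives ψ = 0.561, H_out = 24.606 kJ/mol
  T = 331.0 K: K = (2.158, 0.205), RR gives ψ = 0.405, H_out = 16.705 kJ/mol
  T = 322.6 K: K = (1.891, 0.187), RR gives ψ = 0.284, H_out = 11.210 kJ/mol
  T = 318.4 K: K = (1.766, 0.178), RR gives ψ = 0.202, H_out = 7.693 kJ/mol
  T = 316.2 K: K = (1.702, 0.173), RR gives ψ = 0.151, H_out = 5.540 kJ/mol
Linear interpolation between T = 316.2 (H_out = 5.540) and T = 318.4 (H_out = 7.693) on hF = 6.605 gives T ≈ 317.3 K, at which ψ = 0.18.

T = 317.3 K, V/F = 0.18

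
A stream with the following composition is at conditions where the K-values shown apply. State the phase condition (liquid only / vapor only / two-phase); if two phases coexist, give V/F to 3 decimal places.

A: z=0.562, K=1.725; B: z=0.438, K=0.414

ΣzᵢKᵢ = 1.151; Σzᵢ/Kᵢ = 1.384.
Both exceed 1, so a two-phase solution exists.
Binary case is linear: z₁(K₁−1)(1+ψ(K₂−1)) + z₂(K₂−1)(1+ψ(K₁−1)) = 0
⇒ ψ = [z₁(K₁−1)+z₂(K₂−1)] / [−(K₁−1)(K₂−1)] = 0.1508/0.4249 = 0.355

two-phase, V/F = 0.355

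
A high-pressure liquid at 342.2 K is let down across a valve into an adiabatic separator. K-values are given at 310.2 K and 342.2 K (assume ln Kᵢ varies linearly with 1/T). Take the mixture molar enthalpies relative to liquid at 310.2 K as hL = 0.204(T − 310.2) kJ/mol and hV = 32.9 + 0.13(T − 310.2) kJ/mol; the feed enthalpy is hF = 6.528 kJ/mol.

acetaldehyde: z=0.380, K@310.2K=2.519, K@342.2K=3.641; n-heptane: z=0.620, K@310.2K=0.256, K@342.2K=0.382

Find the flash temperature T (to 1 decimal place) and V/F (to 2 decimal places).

T = 316.1 K, V/F = 0.16

Adiabatic flash: solve Rachford–Rice at each trial T, then check hF = ψ·hV(T) + (1−ψ)·hL(T).
  T = 310.2 K: K = (2.519, 0.256), RR gives ψ = 0.103, H_out = 3.375 kJ/mol
  T = 342.2 K: K = (3.641, 0.382), RR gives ψ = 0.380, H_out = 18.134 kJ/mol
  T = 326.2 K: K = (3.056, 0.316), RR gives ψ = 0.254, H_out = 11.315 kJ/mol
  T = 318.2 K: K = (2.781, 0.285), RR gives ψ = 0.183, H_out = 7.559 kJ/mol
  T = 314.2 K: K = (2.649, 0.270), RR gives ψ = 0.145, H_out = 5.534 kJ/mol
  T = 316.2 K: K = (2.715, 0.278), RR gives ψ = 0.164, H_out = 6.561 kJ/mol
Linear interpolation between T = 314.2 (H_out = 5.534) and T = 316.2 (H_out = 6.561) on hF = 6.528 gives T ≈ 316.1 K, at which ψ = 0.16.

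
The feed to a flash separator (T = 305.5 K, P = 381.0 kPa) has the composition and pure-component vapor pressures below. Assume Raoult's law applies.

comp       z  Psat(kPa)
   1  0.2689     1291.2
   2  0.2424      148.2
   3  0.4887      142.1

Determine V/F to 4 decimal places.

Raoult's law: Kᵢ = Pᵢˢᵃᵗ/P = Pᵢˢᵃᵗ/381.0.
  K_1 = 1291.2/381.0 = 3.388976, K_2 = 148.2/381.0 = 0.388976, K_3 = 142.1/381.0 = 0.372966
Iterate (Newton) starting at V/F = 0.5:
  V/F = 0.5000: g = -0.36692, g' = -0.9140 → V/F = 0.0986
  V/F = 0.0986: g = 0.03572, g' = -1.3262 → V/F = 0.1255
  V/F = 0.1255: g = 0.00118, g' = -1.2408 → V/F = 0.1265
Converged at V/F = 0.1265.

V/F = 0.1265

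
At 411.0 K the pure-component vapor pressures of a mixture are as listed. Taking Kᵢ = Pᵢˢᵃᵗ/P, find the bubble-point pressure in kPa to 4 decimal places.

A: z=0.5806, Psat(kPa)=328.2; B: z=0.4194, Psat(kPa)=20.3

At the bubble point ψ → 0, so ΣzᵢKᵢ = 1 with Kᵢ = Pᵢˢᵃᵗ/P ⇒ P = ΣzᵢPᵢˢᵃᵗ.
P = 0.5806·328.2 + 0.4194·20.3 = 199.0667 kPa

Pbub = 199.0667 kPa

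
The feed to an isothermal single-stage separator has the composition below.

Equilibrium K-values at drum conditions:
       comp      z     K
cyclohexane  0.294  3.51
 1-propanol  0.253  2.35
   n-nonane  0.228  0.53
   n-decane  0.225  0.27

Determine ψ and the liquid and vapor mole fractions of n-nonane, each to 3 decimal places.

ψ = 0.645, x_n-nonane = 0.327, y_n-nonane = 0.173

Let ψ = V/F and solve Σ zᵢ(Kᵢ−1)/(1+ψ(Kᵢ−1)) = 0.
g(0) = ΣzᵢKᵢ − 1 = 0.808 and g(1) = 1 − Σzᵢ/Kᵢ = -0.455, so a root lies in (0, 1).
Newton–Raphson from ψ = 0.5:
  ψ = 0.500: g = 0.1324, g' = -0.912 → ψ = 0.645
Converged at ψ = 0.645.
Compositions from xᵢ = zᵢ/(1+ψ(Kᵢ−1)), yᵢ = Kᵢxᵢ:
  cyclohexane: x = 0.112, y = 0.394
  1-propanol: x = 0.135, y = 0.318
  n-nonane: x = 0.327, y = 0.173
  n-decane: x = 0.425, y = 0.115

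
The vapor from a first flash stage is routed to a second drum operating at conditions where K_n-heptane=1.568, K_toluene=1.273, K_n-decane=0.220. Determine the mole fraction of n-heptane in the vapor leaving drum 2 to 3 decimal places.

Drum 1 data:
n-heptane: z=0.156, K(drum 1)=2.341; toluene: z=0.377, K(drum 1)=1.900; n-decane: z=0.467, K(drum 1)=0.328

y_n-heptane (drum 2) = 0.311

Drum 1:
Newton iteration, ψ₁⁰ = 0.54:
  ψ₁ = 0.540: g = -0.1429, g' = -0.752 → ψ₁ = 0.350
  ψ₁ = 0.350: g = -0.0100, g' = -0.667 → ψ₁ = 0.335
Converged at ψ₁ = 0.335.
Drum-1 compositions:
  n-heptane: x = 0.108, y = 0.252
  toluene: x = 0.290, y = 0.550
  n-decane: x = 0.603, y = 0.198
Drum-2 feed = drum-1 vapor: z₂ = (0.2520, 0.5503, 0.1977).
Drum 2:
Rachford–Rice: g(ψ₂) = Σ zᵢ(Kᵢ−1)/(1+ψ₂(Kᵢ−1)) = 0.
Check two-phase: ΣzᵢKᵢ = 1.139 > 1 and Σzᵢ/Kᵢ = 1.492 > 1, so g(0) = 0.139 > 0 and g(1) = -0.492 < 0.
Iterate (Newton) starting at ψ₂ = 0.5:
  ψ₂ = 0.500: g = -0.0091, g' = -0.404 → ψ₂ = 0.477
Converged at ψ₂ = 0.477.
  n-heptane: x = 0.198, y = 0.311
  toluene: x = 0.487, y = 0.620
  n-decane: x = 0.315, y = 0.069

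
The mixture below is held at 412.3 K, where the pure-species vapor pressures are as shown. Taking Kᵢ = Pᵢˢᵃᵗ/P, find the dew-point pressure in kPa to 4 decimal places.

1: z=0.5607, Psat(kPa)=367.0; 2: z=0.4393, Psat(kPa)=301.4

Pdew = 334.9720 kPa

At the dew point ψ → 1, so Σzᵢ/Kᵢ = 1 with Kᵢ = Pᵢˢᵃᵗ/P ⇒ 1/P = Σzᵢ/Pᵢˢᵃᵗ.
1/P = 0.5607/367.0 + 0.4393/301.4 = 0.0029853 ⇒ P = 334.9720 kPa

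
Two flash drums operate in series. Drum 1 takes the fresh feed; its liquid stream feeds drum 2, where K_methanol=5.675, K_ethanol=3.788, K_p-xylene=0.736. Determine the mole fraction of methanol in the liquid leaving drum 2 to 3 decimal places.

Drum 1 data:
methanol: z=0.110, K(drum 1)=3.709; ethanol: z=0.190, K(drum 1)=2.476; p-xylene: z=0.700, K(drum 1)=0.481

Drum 1:
Let ψ₁ = V/F and solve Σ zᵢ(Kᵢ−1)/(1+ψ₁(Kᵢ−1)) = 0.
g(0) = ΣzᵢKᵢ − 1 = 0.215 and g(1) = 1 − Σzᵢ/Kᵢ = -0.562, so a root lies in (0, 1).
Iterate (Newton) starting at ψ₁ = 0.5:
  ψ₁ = 0.500: g = -0.2027, g' = -0.627 → ψ₁ = 0.176
  ψ₁ = 0.176: g = 0.0242, g' = -0.859 → ψ₁ = 0.205
Converged at ψ₁ = 0.205.
Drum-1 compositions:
  methanol: x = 0.071, y = 0.262
  ethanol: x = 0.146, y = 0.361
  p-xylene: x = 0.784, y = 0.377
Drum-2 feed = drum-1 liquid: z₂ = (0.0707, 0.1458, 0.7835).
Drum 2:
Newton–Raphson from ψ₂ = 0.5:
  ψ₂ = 0.500: g = 0.0305, g' = -0.409 → ψ₂ = 0.575
  ψ₂ = 0.575: g = 0.0020, g' = -0.357 → ψ₂ = 0.580
Converged at ψ₂ = 0.580.
  methanol: x = 0.019, y = 0.108
  ethanol: x = 0.056, y = 0.211
  p-xylene: x = 0.925, y = 0.681

x_methanol (drum 2) = 0.019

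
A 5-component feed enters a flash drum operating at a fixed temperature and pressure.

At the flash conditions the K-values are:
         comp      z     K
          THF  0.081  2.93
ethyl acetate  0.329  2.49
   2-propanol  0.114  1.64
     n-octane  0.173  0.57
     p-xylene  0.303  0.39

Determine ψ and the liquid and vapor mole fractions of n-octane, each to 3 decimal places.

Rachford–Rice: g(ψ) = Σ zᵢ(Kᵢ−1)/(1+ψ(Kᵢ−1)) = 0.
g(0) = ΣzᵢKᵢ − 1 = 0.460 and g(1) = 1 − Σzᵢ/Kᵢ = -0.310, so a root lies in (0, 1).
Iterate (Newton) starting at ψ = 0.67:
  ψ = 0.670: g = -0.0525, g' = -0.649 → ψ = 0.589
  ψ = 0.589: g = -0.0009, g' = -0.630 → ψ = 0.588
Converged at ψ = 0.588.
Compositions from xᵢ = zᵢ/(1+ψ(Kᵢ−1)), yᵢ = Kᵢxᵢ:
  THF: x = 0.038, y = 0.111
  ethyl acetate: x = 0.175, y = 0.437
  2-propanol: x = 0.083, y = 0.136
  n-octane: x = 0.231, y = 0.132
  p-xylene: x = 0.472, y = 0.184

ψ = 0.588, x_n-octane = 0.231, y_n-octane = 0.132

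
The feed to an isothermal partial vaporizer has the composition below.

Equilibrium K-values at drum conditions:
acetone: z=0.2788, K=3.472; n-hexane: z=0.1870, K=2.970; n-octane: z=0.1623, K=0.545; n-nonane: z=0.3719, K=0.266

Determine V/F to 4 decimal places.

Iterate (Newton) starting at V/F = 0.5:
  V/F = 0.5000: g = -0.03302, g' = -1.0813 → V/F = 0.4695
  V/F = 0.4695: g = -0.00001, g' = -1.0816 → V/F = 0.4694
Converged at V/F = 0.4694.

V/F = 0.4694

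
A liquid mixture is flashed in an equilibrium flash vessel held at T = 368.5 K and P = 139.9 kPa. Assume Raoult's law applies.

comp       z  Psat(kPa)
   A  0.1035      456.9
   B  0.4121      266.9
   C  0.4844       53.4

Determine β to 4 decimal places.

Raoult's law: Kᵢ = Pᵢˢᵃᵗ/P = Pᵢˢᵃᵗ/139.9.
  K_A = 456.9/139.9 = 3.265904, K_B = 266.9/139.9 = 1.907791, K_C = 53.4/139.9 = 0.381701
Let β = V/F and solve Σ zᵢ(Kᵢ−1)/(1+β(Kᵢ−1)) = 0.
Check two-phase: ΣzᵢKᵢ = 1.3091 > 1 and Σzᵢ/Kᵢ = 1.5168 > 1, so g(0) = 0.3091 > 0 and g(1) = -0.5168 < 0.
Newton iteration, β⁰ = 0.5:
  β = 0.5000: g = -0.06627, g' = -0.6655 → β = 0.4004
  β = 0.4004: g = -0.00072, g' = -0.6558 → β = 0.3993
Converged at β = 0.3993.

β = 0.3993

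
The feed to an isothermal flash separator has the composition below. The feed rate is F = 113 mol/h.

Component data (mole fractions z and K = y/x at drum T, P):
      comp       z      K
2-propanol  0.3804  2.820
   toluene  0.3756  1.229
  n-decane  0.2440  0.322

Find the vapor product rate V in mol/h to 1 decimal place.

Material balance + equilibrium reduce to Σ zᵢ(Kᵢ−1)/(1+V/F(Kᵢ−1)) = 0.
Check two-phase: ΣzᵢKᵢ = 1.6129 > 1 and Σzᵢ/Kᵢ = 1.1983 > 1, so g(0) = 0.6129 > 0 and g(1) = -0.1983 < 0.
Iterate (Newton) starting at V/F = 0.5:
  V/F = 0.5000: g = 0.18938, g' = -0.6180 → V/F = 0.8065
  V/F = 0.8065: g = -0.01185, g' = -0.7670 → V/F = 0.7910
  V/F = 0.7910: g = -0.00015, g' = -0.7475 → V/F = 0.7908
Converged at V/F = 0.7908.
Then V = V/F·F = 0.7908·113 = 89.4 mol/h and L = F − V = 23.6 mol/h.

V = 89.4 mol/h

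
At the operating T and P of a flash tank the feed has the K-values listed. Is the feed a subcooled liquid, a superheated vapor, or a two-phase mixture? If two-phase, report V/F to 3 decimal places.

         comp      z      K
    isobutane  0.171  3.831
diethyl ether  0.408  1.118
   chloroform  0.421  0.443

two-phase, V/F = 0.347

ΣzᵢKᵢ = 1.298; Σzᵢ/Kᵢ = 1.360.
Both exceed 1, so a two-phase solution exists.
Let ψ = V/F and solve Σ zᵢ(Kᵢ−1)/(1+ψ(Kᵢ−1)) = 0.
Iterate (Newton) starting at ψ = 0.5:
  ψ = 0.500: g = -0.0791, g' = -0.491 → ψ = 0.339
  ψ = 0.339: g = 0.0044, g' = -0.561 → ψ = 0.347
Converged at ψ = 0.347.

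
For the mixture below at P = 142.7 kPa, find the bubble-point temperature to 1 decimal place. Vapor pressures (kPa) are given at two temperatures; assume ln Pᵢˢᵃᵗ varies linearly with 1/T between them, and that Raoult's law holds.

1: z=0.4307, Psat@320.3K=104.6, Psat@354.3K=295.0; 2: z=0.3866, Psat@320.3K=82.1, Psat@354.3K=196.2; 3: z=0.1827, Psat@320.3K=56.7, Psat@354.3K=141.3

Bubble-point temperature: ΣzᵢPᵢˢᵃᵗ(T) = P. Interpolate ln Pᵢˢᵃᵗ = aᵢ + bᵢ/T.
  T = 320.3 K: ΣzᵢPᵢˢᵃᵗ = 87.15 kPa
  T = 354.3 K: ΣzᵢPᵢˢᵃᵗ = 228.72 kPa
  T = 337.3 K: ΣzᵢPᵢˢᵃᵗ = 144.55 kPa
  T = 328.8 K: ΣzᵢPᵢˢᵃᵗ = 112.95 kPa
  T = 333.1 K: ΣzᵢPᵢˢᵃᵗ = 128.16 kPa
  T = 335.2 K: ΣzᵢPᵢˢᵃᵗ = 136.16 kPa
Interpolating between 335.2 K and 337.3 K gives T ≈ 336.8 K.

T = 336.8 K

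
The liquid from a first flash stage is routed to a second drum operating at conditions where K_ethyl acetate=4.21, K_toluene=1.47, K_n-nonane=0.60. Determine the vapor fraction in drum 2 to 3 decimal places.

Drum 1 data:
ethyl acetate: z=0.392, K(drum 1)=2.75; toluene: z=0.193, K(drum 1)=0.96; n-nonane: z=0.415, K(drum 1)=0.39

Drum 1:
Let ψ₁ = V/F and solve Σ zᵢ(Kᵢ−1)/(1+ψ₁(Kᵢ−1)) = 0.
g(0) = ΣzᵢKᵢ − 1 = 0.425 and g(1) = 1 − Σzᵢ/Kᵢ = -0.408, so a root lies in (0, 1).
Iterate (Newton) starting at ψ₁ = 0.5:
  ψ₁ = 0.500: g = -0.0063, g' = -0.661 → ψ₁ = 0.491
Converged at ψ₁ = 0.491.
Drum-1 compositions:
  ethyl acetate: x = 0.211, y = 0.580
  toluene: x = 0.197, y = 0.189
  n-nonane: x = 0.592, y = 0.231
Drum-2 feed = drum-1 liquid: z₂ = (0.2109, 0.1969, 0.5922).
Drum 2:
Material balance + equilibrium reduce to Σ zᵢ(Kᵢ−1)/(1+ψ₂(Kᵢ−1)) = 0.
Check two-phase: ΣzᵢKᵢ = 1.533 > 1 and Σzᵢ/Kᵢ = 1.171 > 1, so g(0) = 0.533 > 0 and g(1) = -0.171 < 0.
Iterate (Newton) starting at ψ₂ = 0.5:
  ψ₂ = 0.500: g = 0.0387, g' = -0.497 → ψ₂ = 0.578
  ψ₂ = 0.578: g = 0.0018, g' = -0.454 → ψ₂ = 0.582
Converged at ψ₂ = 0.582.
  ethyl acetate: x = 0.074, y = 0.310
  toluene: x = 0.155, y = 0.227
  n-nonane: x = 0.772, y = 0.463

V/F (drum 2) = 0.582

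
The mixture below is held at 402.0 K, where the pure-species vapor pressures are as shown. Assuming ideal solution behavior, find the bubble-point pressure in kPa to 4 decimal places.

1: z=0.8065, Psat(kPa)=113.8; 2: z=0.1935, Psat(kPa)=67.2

Pbub = 104.7829 kPa

At the bubble point ψ → 0, so ΣzᵢKᵢ = 1 with Kᵢ = Pᵢˢᵃᵗ/P ⇒ P = ΣzᵢPᵢˢᵃᵗ.
P = 0.8065·113.8 + 0.1935·67.2 = 104.7829 kPa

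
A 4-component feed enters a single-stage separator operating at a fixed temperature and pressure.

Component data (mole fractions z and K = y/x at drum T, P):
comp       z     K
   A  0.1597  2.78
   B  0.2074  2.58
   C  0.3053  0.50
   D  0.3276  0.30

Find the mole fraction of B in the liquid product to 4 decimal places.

x_B = 0.1529

Material balance + equilibrium reduce to Σ zᵢ(Kᵢ−1)/(1+ψ(Kᵢ−1)) = 0.
g(0) = ΣzᵢKᵢ − 1 = 0.2300 and g(1) = 1 − Σzᵢ/Kᵢ = -0.8404, so a root lies in (0, 1).
Newton–Raphson from ψ = 0.58:
  ψ = 0.5800: g = -0.29020, g' = -0.8698 → ψ = 0.2464
  ψ = 0.2464: g = -0.01773, g' = -0.8464 → ψ = 0.2254
  ψ = 0.2254: g = 0.00016, g' = -0.8625 → ψ = 0.2256
Converged at ψ = 0.2256.
Compositions from xᵢ = zᵢ/(1+ψ(Kᵢ−1)), yᵢ = Kᵢxᵢ:
  A: x = 0.1139, y = 0.3168
  B: x = 0.1529, y = 0.3945
  C: x = 0.3441, y = 0.1721
  D: x = 0.3890, y = 0.1167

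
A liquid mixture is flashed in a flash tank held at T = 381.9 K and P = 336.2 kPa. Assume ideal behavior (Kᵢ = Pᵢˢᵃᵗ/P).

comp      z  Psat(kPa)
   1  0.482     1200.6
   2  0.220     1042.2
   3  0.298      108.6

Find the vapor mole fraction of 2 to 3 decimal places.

Raoult's law: Kᵢ = Pᵢˢᵃᵗ/P = Pᵢˢᵃᵗ/336.2.
  K_1 = 1200.6/336.2 = 3.57109, K_2 = 1042.2/336.2 = 3.09994, K_3 = 108.6/336.2 = 0.32302
Material balance + equilibrium reduce to Σ zᵢ(Kᵢ−1)/(1+ψ(Kᵢ−1)) = 0.
g(0) = ΣzᵢKᵢ − 1 = 1.500 and g(1) = 1 − Σzᵢ/Kᵢ = -0.128, so a root lies in (0, 1).
Newton iteration, ψ⁰ = 0.45:
  ψ = 0.450: g = 0.5219, g' = -1.224 → ψ = 0.877
  ψ = 0.877: g = 0.0474, g' = -1.247 → ψ = 0.915
  ψ = 0.915: g = -0.0017, g' = -1.339 → ψ = 0.913
Converged at ψ = 0.913.
Compositions from xᵢ = zᵢ/(1+ψ(Kᵢ−1)), yᵢ = Kᵢxᵢ:
  1: x = 0.144, y = 0.514
  2: x = 0.075, y = 0.234
  3: x = 0.781, y = 0.252

y_2 = 0.234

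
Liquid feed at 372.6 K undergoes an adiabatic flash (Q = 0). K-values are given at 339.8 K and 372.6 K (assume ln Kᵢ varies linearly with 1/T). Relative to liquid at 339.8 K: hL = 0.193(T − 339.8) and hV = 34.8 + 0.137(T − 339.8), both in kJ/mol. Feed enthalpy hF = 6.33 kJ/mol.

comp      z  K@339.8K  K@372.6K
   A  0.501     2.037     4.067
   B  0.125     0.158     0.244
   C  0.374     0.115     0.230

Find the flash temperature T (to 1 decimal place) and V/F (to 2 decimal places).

T = 343.2 K, V/F = 0.16

Adiabatic flash: solve Rachford–Rice at each trial T, then check hF = ψ·hV(T) + (1−ψ)·hL(T).
  T = 339.8 K: K = (2.037, 0.158, 0.115), RR gives ψ = 0.092, H_out = 3.197 kJ/mol
  T = 372.6 K: K = (4.067, 0.244, 0.230), RR gives ψ = 0.491, H_out = 22.512 kJ/mol
  T = 356.2 K: K = (2.924, 0.198, 0.165), RR gives ψ = 0.347, H_out = 14.916 kJ/mol
  T = 348.0 K: K = (2.451, 0.177, 0.138), RR gives ψ = 0.244, H_out = 9.971 kJ/mol
  T = 343.9 K: K = (2.237, 0.168, 0.126), RR gives ψ = 0.177, H_out = 6.905 kJ/mol
  T = 341.9 K: K = (2.138, 0.163, 0.121), RR gives ψ = 0.138, H_out = 5.193 kJ/mol
Linear interpolation between T = 341.9 (H_out = 5.193) and T = 343.9 (H_out = 6.905) on hF = 6.33 gives T ≈ 343.2 K, at which ψ = 0.16.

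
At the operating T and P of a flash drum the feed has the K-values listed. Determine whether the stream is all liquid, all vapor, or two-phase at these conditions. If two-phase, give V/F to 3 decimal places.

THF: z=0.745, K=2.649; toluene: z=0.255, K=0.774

all vapor

ΣzᵢKᵢ = 2.171; Σzᵢ/Kᵢ = 0.611.
Since Σzᵢ/Kᵢ < 1 the mixture is above its dew point — single vapor phase.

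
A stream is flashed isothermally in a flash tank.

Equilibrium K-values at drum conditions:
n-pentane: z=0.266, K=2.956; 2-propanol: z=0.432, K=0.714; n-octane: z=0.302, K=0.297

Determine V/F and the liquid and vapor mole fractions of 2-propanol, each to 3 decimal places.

Newton iteration, V/F⁰ = 0.7:
  V/F = 0.700: g = -0.3529, g' = -0.815 → V/F = 0.267
  V/F = 0.267: g = -0.0534, g' = -0.707 → V/F = 0.192
  V/F = 0.192: g = 0.0024, g' = -0.777 → V/F = 0.195
Converged at V/F = 0.195.
Compositions from xᵢ = zᵢ/(1+V/F(Kᵢ−1)), yᵢ = Kᵢxᵢ:
  n-pentane: x = 0.193, y = 0.569
  2-propanol: x = 0.457, y = 0.327
  n-octane: x = 0.350, y = 0.104

V/F = 0.195, x_2-propanol = 0.457, y_2-propanol = 0.327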